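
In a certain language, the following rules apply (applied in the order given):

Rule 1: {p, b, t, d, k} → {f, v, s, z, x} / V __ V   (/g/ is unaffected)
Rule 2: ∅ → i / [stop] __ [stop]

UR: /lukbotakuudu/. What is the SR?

Rule 1 (intervocalic spirantization): /t/ is a stop between vowels /o/ and /a/, so it spirantizes to the fricative [s]. /k/ is a stop between vowels /a/ and /u/, so it spirantizes to the fricative [x]. /d/ is a stop between vowels /u/ and /u/, so it spirantizes to the fricative [z]. /lukbotakuudu/ → lukbosaxuuzu.
Rule 2 (stop-cluster i-epenthesis): /k/ and /b/ form a stop–stop cluster, so [i] is inserted between them. /lukbosaxuuzu/ → lukibosaxuuzu.

lukibosaxuuzu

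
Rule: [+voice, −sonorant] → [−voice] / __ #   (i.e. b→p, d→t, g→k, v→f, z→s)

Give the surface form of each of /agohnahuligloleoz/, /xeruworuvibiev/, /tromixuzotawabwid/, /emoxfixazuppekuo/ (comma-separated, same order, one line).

agohnahuligloleos, xeruworuvibief, tromixuzotawabwit, emoxfixazuppekuo

/agohnahuligloleoz/: /z/ is a voiced obstruent in word-final position, so it devoices to [s]. → [agohnahuligloleos].
/xeruworuvibiev/: /v/ is a voiced obstruent in word-final position, so it devoices to [f]. → [xeruworuvibief].
/tromixuzotawabwid/: /d/ is a voiced obstruent in word-final position, so it devoices to [t]. → [tromixuzotawabwit].
/emoxfixazuppekuo/: the rule's environment is not met; surfaces unchanged as [emoxfixazuppekuo].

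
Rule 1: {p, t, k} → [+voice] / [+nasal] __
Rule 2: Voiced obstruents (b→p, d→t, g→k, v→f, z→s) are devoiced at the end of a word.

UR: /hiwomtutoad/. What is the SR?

hiwomdutoat

Rule 1 (post-nasal voicing): /t/ is a voiceless stop immediately after the nasal /m/, so it voices to [d]. /hiwomtutoad/ → hiwomdutoad.
Rule 2 (final devoicing): /d/ is a voiced obstruent in word-final position, so it devoices to [t]. /hiwomdutoad/ → hiwomdutoat.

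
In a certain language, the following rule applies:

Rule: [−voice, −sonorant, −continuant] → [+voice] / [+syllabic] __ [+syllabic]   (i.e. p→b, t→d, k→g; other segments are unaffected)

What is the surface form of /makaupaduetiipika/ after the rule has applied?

/k/ is a voiceless stop between vowels /a/ and /a/, so it voices to [g].
/p/ is a voiceless stop between vowels /u/ and /a/, so it voices to [b].
/t/ is a voiceless stop between vowels /e/ and /i/, so it voices to [d].
/p/ is a voiceless stop between vowels /i/ and /i/, so it voices to [b].
/k/ is a voiceless stop between vowels /i/ and /a/, so it voices to [g].
Surface form: [magaubaduediibiga].

magaubaduediibiga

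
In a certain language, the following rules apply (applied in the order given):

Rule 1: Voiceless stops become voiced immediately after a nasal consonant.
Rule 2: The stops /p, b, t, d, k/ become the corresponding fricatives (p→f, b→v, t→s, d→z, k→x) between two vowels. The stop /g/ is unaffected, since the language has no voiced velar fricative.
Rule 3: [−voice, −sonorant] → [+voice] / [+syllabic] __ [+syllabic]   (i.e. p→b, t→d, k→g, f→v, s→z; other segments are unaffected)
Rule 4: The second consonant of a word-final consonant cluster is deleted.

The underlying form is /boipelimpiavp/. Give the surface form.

boivelimbiav

Rule 1 (post-nasal voicing): /p/ is a voiceless stop immediately after the nasal /m/, so it voices to [b]. /boipelimpiavp/ → boipelimbiavp.
Rule 2 (intervocalic spirantization): /p/ is a stop between vowels /i/ and /e/, so it spirantizes to the fricative [f]. /boipelimbiavp/ → boifelimbiavp.
Rule 3 (intervocalic voicing): /f/ is a voiceless obstruent between vowels /i/ and /e/, so it voices to [v]. /boifelimbiavp/ → boivelimbiavp.
Rule 4 (final cluster simplification): /p/ is the second consonant of a word-final cluster /vp/, so it deletes. /boivelimbiavp/ → boivelimbiav.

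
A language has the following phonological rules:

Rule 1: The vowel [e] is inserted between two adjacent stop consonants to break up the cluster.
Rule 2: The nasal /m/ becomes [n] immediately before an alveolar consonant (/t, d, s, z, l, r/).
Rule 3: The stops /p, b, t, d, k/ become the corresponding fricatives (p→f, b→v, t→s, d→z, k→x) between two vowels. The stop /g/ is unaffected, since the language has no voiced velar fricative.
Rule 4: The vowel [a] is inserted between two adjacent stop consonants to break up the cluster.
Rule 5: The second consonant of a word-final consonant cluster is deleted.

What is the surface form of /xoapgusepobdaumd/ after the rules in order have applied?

Rule 1 (stop-cluster e-epenthesis): /p/ and /g/ form a stop–stop cluster, so [e] is inserted between them. /b/ and /d/ form a stop–stop cluster, so [e] is inserted between them. /xoapgusepobdaumd/ → xoapegusepobedaumd.
Rule 2 (nasal place assimilation): /m/ precedes the alveolar consonant /d/, so it assimilates in place to [n]. /xoapegusepobedaumd/ → xoapegusepobedaund.
Rule 3 (intervocalic spirantization): /p/ is a stop between vowels /a/ and /e/, so it spirantizes to the fricative [f]. /p/ is a stop between vowels /e/ and /o/, so it spirantizes to the fricative [f]. /b/ is a stop between vowels /o/ and /e/, so it spirantizes to the fricative [v]. /d/ is a stop between vowels /e/ and /a/, so it spirantizes to the fricative [z]. /xoapegusepobedaund/ → xoafegusefovezaund.
Rule 4 (stop-cluster a-epenthesis): no segment meets the environment; /xoafegusefovezaund/ is unchanged.
Rule 5 (final cluster simplification): /d/ is the second consonant of a word-final cluster /nd/, so it deletes. /xoafegusefovezaund/ → xoafegusefovezaun.

xoafegusefovezaun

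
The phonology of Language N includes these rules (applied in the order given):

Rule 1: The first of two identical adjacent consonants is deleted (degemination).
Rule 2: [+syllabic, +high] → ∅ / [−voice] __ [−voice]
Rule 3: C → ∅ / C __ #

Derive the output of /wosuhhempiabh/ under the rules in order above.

woshempiab

Rule 1 (degemination): /hh/ is a geminate; the first /h/ deletes. /wosuhhempiabh/ → wosuhempiabh.
Rule 2 (high vowel syncope): /u/ is a high vowel flanked by voiceless consonants /s/ and /h/, so it deletes. /wosuhempiabh/ → woshempiabh.
Rule 3 (final cluster simplification): /h/ is the second consonant of a word-final cluster /bh/, so it deletes. /woshempiabh/ → woshempiab.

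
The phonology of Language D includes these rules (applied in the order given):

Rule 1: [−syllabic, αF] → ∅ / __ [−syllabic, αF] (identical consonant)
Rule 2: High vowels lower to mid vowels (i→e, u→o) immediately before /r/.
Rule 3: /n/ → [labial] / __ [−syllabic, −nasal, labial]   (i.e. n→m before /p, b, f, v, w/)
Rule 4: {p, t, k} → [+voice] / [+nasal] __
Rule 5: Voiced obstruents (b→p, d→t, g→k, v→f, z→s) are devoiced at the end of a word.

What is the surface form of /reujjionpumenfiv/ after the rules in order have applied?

reujiombumemfif

Rule 1 (degemination): /jj/ is a geminate; the first /j/ deletes. /reujjionpumenfiv/ → reujionpumenfiv.
Rule 2 (pre-rhotic lowering): no segment meets the environment; /reujionpumenfiv/ is unchanged.
Rule 3 (nasal place assimilation): /n/ precedes the labial consonant /p/, so it assimilates in place to [m]. /n/ precedes the labial consonant /f/, so it assimilates in place to [m]. /reujionpumenfiv/ → reujiompumemfiv.
Rule 4 (post-nasal voicing): /p/ is a voiceless stop immediately after the nasal /m/, so it voices to [b]. /reujiompumemfiv/ → reujiombumemfiv.
Rule 5 (final devoicing): /v/ is a voiced obstruent in word-final position, so it devoices to [f]. /reujiombumemfiv/ → reujiombumemfif.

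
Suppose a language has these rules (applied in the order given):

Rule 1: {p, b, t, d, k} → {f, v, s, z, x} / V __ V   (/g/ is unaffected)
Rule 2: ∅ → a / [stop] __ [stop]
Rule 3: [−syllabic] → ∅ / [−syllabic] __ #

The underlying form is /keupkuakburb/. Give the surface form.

keupakuakabur

Rule 1 (intervocalic spirantization): no segment meets the environment; /keupkuakburb/ is unchanged.
Rule 2 (stop-cluster a-epenthesis): /p/ and /k/ form a stop–stop cluster, so [a] is inserted between them. /k/ and /b/ form a stop–stop cluster, so [a] is inserted between them. /keupkuakburb/ → keupakuakaburb.
Rule 3 (final cluster simplification): /b/ is the second consonant of a word-final cluster /rb/, so it deletes. /keupakuakaburb/ → keupakuakabur.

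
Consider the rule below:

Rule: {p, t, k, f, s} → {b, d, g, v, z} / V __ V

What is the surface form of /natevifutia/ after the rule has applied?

nadevivudia

/t/ is a voiceless obstruent between vowels /a/ and /e/, so it voices to [d].
/f/ is a voiceless obstruent between vowels /i/ and /u/, so it voices to [v].
/t/ is a voiceless obstruent between vowels /u/ and /i/, so it voices to [d].
Surface form: [nadevivudia].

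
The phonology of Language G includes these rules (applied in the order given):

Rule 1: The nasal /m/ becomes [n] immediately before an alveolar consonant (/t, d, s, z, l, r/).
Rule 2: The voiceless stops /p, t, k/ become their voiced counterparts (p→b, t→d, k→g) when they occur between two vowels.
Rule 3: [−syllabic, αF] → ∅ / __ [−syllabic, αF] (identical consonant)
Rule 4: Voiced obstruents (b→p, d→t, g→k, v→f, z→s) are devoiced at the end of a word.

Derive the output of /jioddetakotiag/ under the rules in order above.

Rule 1 (nasal place assimilation): no segment meets the environment; /jioddetakotiag/ is unchanged.
Rule 2 (intervocalic voicing): /t/ is a voiceless stop between vowels /e/ and /a/, so it voices to [d]. /k/ is a voiceless stop between vowels /a/ and /o/, so it voices to [g]. /t/ is a voiceless stop between vowels /o/ and /i/, so it voices to [d]. /jioddetakotiag/ → jioddedagodiag.
Rule 3 (degemination): /dd/ is a geminate; the first /d/ deletes. /jioddedagodiag/ → jiodedagodiag.
Rule 4 (final devoicing): /g/ is a voiced obstruent in word-final position, so it devoices to [k]. /jiodedagodiag/ → jiodedagodiak.

jiodedagodiak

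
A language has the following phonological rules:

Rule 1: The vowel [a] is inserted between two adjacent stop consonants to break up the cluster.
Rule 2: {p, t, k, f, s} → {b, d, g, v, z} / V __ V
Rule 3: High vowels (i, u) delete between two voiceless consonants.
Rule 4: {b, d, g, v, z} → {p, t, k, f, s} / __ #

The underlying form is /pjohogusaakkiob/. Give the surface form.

pjohoguzaagagiop

Rule 1 (stop-cluster a-epenthesis): /k/ and /k/ form a stop–stop cluster, so [a] is inserted between them. /pjohogusaakkiob/ → pjohogusaakakiob.
Rule 2 (intervocalic voicing): /s/ is a voiceless obstruent between vowels /u/ and /a/, so it voices to [z]. /k/ is a voiceless obstruent between vowels /a/ and /a/, so it voices to [g]. /k/ is a voiceless obstruent between vowels /a/ and /i/, so it voices to [g]. /pjohogusaakakiob/ → pjohoguzaagagiob.
Rule 3 (high vowel syncope): no segment meets the environment; /pjohoguzaagagiob/ is unchanged.
Rule 4 (final devoicing): /b/ is a voiced obstruent in word-final position, so it devoices to [p]. /pjohoguzaagagiob/ → pjohoguzaagagiop.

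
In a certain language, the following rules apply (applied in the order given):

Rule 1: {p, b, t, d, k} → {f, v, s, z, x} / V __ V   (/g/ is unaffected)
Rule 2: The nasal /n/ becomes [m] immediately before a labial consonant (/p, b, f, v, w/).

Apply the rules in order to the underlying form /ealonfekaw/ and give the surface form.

Rule 1 (intervocalic spirantization): /k/ is a stop between vowels /e/ and /a/, so it spirantizes to the fricative [x]. /ealonfekaw/ → ealonfexaw.
Rule 2 (nasal place assimilation): /n/ precedes the labial consonant /f/, so it assimilates in place to [m]. /ealonfexaw/ → ealomfexaw.

ealomfexaw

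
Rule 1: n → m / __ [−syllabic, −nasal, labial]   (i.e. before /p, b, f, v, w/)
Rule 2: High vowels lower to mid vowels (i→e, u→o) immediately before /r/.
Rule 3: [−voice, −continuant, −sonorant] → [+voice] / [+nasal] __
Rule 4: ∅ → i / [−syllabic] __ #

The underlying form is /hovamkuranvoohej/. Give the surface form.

Rule 1 (nasal place assimilation): /n/ precedes the labial consonant /v/, so it assimilates in place to [m]. /hovamkuranvoohej/ → hovamkuramvoohej.
Rule 2 (pre-rhotic lowering): /u/ is a high vowel immediately before /r/, so it lowers to [o]. /hovamkuramvoohej/ → hovamkoramvoohej.
Rule 3 (post-nasal voicing): /k/ is a voiceless stop immediately after the nasal /m/, so it voices to [g]. /hovamkoramvoohej/ → hovamgoramvoohej.
Rule 4 (final i-epenthesis): the form ends in the consonant /j/, so [i] is inserted word-finally. /hovamgoramvoohej/ → hovamgoramvooheji.

hovamgoramvooheji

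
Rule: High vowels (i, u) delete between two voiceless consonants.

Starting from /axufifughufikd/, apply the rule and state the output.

axffughfkd

/u/ is a high vowel flanked by voiceless consonants /x/ and /f/, so it deletes.
/i/ is a high vowel flanked by voiceless consonants /f/ and /f/, so it deletes.
/u/ is a high vowel flanked by voiceless consonants /h/ and /f/, so it deletes.
/i/ is a high vowel flanked by voiceless consonants /f/ and /k/, so it deletes.
The other instance of /u/ does not occur in the required environment and remains unchanged.
Surface form: [axffughfkd].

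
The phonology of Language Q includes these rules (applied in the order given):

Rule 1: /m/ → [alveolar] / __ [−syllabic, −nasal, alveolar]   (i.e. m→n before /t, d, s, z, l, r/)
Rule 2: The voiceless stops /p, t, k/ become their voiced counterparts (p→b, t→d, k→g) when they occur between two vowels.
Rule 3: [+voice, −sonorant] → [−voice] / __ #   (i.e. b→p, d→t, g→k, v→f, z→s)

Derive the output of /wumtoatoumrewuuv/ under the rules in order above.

Rule 1 (nasal place assimilation): /m/ precedes the alveolar consonant /t/, so it assimilates in place to [n]. /m/ precedes the alveolar consonant /r/, so it assimilates in place to [n]. /wumtoatoumrewuuv/ → wuntoatounrewuuv.
Rule 2 (intervocalic voicing): /t/ is a voiceless stop between vowels /a/ and /o/, so it voices to [d]. /wuntoatounrewuuv/ → wuntoadounrewuuv.
Rule 3 (final devoicing): /v/ is a voiced obstruent in word-final position, so it devoices to [f]. /wuntoadounrewuuv/ → wuntoadounrewuuf.

wuntoadounrewuuf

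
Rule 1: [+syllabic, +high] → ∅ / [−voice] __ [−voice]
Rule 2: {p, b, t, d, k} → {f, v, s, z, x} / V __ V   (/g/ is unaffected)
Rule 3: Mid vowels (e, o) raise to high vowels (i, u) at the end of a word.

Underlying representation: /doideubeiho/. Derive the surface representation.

doizeuveihu

Rule 1 (high vowel syncope): no segment meets the environment; /doideubeiho/ is unchanged.
Rule 2 (intervocalic spirantization): /d/ is a stop between vowels /i/ and /e/, so it spirantizes to the fricative [z]. /b/ is a stop between vowels /u/ and /e/, so it spirantizes to the fricative [v]. /doideubeiho/ → doizeuveiho.
Rule 3 (final vowel raising): /o/ is a mid vowel in word-final position, so it raises to [u]. /doizeuveiho/ → doizeuveihu.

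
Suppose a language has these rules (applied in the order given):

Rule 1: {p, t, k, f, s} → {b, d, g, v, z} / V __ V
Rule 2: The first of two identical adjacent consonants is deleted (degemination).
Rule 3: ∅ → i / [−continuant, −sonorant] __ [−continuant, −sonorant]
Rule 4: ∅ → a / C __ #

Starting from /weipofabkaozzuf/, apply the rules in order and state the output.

weibovabikaozufa

Rule 1 (intervocalic voicing): /p/ is a voiceless obstruent between vowels /i/ and /o/, so it voices to [b]. /f/ is a voiceless obstruent between vowels /o/ and /a/, so it voices to [v]. /weipofabkaozzuf/ → weibovabkaozzuf.
Rule 2 (degemination): /zz/ is a geminate; the first /z/ deletes. /weibovabkaozzuf/ → weibovabkaozuf.
Rule 3 (stop-cluster i-epenthesis): /b/ and /k/ form a stop–stop cluster, so [i] is inserted between them. /weibovabkaozuf/ → weibovabikaozuf.
Rule 4 (final a-epenthesis): the form ends in the consonant /f/, so [a] is inserted word-finally. /weibovabikaozuf/ → weibovabikaozufa.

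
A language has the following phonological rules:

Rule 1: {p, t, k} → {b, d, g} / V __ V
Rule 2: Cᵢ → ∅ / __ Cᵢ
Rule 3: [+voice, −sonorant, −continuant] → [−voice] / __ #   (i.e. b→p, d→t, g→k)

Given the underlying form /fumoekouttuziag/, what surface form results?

Rule 1 (intervocalic voicing): /k/ is a voiceless stop between vowels /e/ and /o/, so it voices to [g]. /fumoekouttuziag/ → fumoegouttuziag.
Rule 2 (degemination): /tt/ is a geminate; the first /t/ deletes. /fumoegouttuziag/ → fumoegoutuziag.
Rule 3 (final devoicing): /g/ is a voiced stop in word-final position, so it devoices to [k]. /fumoegoutuziag/ → fumoegoutuziak.

fumoegoutuziak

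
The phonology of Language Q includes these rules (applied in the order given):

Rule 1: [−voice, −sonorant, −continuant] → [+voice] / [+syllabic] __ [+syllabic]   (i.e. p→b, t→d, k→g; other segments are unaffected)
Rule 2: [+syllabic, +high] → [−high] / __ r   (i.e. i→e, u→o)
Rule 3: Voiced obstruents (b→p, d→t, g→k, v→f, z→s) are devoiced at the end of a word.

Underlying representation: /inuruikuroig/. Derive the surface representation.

inoruigoroik

Rule 1 (intervocalic voicing): /k/ is a voiceless stop between vowels /i/ and /u/, so it voices to [g]. /inuruikuroig/ → inuruiguroig.
Rule 2 (pre-rhotic lowering): /u/ is a high vowel immediately before /r/, so it lowers to [o]. /u/ is a high vowel immediately before /r/, so it lowers to [o]. /inuruiguroig/ → inoruigoroig.
Rule 3 (final devoicing): /g/ is a voiced obstruent in word-final position, so it devoices to [k]. /inoruigoroig/ → inoruigoroik.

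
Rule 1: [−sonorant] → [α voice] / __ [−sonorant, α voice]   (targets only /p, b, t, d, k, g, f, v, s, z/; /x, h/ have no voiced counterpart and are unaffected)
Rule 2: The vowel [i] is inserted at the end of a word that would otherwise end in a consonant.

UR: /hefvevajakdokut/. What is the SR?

Rule 1 (regressive voicing assimilation): /f/ precedes the voiced obstruent /v/, so it voices to [v] by assimilation. /k/ precedes the voiced obstruent /d/, so it voices to [g] by assimilation. /hefvevajakdokut/ → hevvevajagdokut.
Rule 2 (final i-epenthesis): the form ends in the consonant /t/, so [i] is inserted word-finally. /hevvevajagdokut/ → hevvevajagdokuti.

hevvevajagdokuti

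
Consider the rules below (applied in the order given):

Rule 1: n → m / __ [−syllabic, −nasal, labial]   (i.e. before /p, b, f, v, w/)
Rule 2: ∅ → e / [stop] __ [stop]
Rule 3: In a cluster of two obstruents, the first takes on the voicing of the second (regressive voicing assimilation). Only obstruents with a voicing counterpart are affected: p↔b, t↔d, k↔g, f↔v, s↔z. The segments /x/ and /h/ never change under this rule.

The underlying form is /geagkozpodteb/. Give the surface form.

geagekospodeteb

Rule 1 (nasal place assimilation): no segment meets the environment; /geagkozpodteb/ is unchanged.
Rule 2 (stop-cluster e-epenthesis): /g/ and /k/ form a stop–stop cluster, so [e] is inserted between them. /d/ and /t/ form a stop–stop cluster, so [e] is inserted between them. /geagkozpodteb/ → geagekozpodeteb.
Rule 3 (regressive voicing assimilation): /z/ precedes the voiceless obstruent /p/, so it devoices to [s] by assimilation. /geagekozpodeteb/ → geagekospodeteb.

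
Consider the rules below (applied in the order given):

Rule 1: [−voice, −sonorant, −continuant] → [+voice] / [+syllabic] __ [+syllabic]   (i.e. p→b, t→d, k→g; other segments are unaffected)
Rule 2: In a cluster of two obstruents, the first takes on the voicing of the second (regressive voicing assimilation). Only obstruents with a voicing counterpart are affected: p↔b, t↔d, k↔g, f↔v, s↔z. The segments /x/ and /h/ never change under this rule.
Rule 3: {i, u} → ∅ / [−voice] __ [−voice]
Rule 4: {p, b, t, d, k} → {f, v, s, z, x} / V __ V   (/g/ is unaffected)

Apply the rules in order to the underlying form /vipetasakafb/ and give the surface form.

Rule 1 (intervocalic voicing): /p/ is a voiceless stop between vowels /i/ and /e/, so it voices to [b]. /t/ is a voiceless stop between vowels /e/ and /a/, so it voices to [d]. /k/ is a voiceless stop between vowels /a/ and /a/, so it voices to [g]. /vipetasakafb/ → vibedasagafb.
Rule 2 (regressive voicing assimilation): /f/ precedes the voiced obstruent /b/, so it voices to [v] by assimilation. /vibedasagafb/ → vibedasagavb.
Rule 3 (high vowel syncope): no segment meets the environment; /vibedasagavb/ is unchanged.
Rule 4 (intervocalic spirantization): /b/ is a stop between vowels /i/ and /e/, so it spirantizes to the fricative [v]. /d/ is a stop between vowels /e/ and /a/, so it spirantizes to the fricative [z]. /vibedasagavb/ → vivezasagavb.

vivezasagavb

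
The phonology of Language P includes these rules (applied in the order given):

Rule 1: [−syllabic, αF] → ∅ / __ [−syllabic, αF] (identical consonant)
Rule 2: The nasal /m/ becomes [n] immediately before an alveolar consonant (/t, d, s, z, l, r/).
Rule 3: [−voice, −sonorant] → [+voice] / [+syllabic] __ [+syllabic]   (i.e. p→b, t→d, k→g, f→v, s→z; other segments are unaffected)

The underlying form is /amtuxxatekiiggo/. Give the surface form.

antuxadegiigo

Rule 1 (degemination): /xx/ is a geminate; the first /x/ deletes. /gg/ is a geminate; the first /g/ deletes. /amtuxxatekiiggo/ → amtuxatekiigo.
Rule 2 (nasal place assimilation): /m/ precedes the alveolar consonant /t/, so it assimilates in place to [n]. /amtuxatekiigo/ → antuxatekiigo.
Rule 3 (intervocalic voicing): /t/ is a voiceless obstruent between vowels /a/ and /e/, so it voices to [d]. /k/ is a voiceless obstruent between vowels /e/ and /i/, so it voices to [g]. /antuxatekiigo/ → antuxadegiigo.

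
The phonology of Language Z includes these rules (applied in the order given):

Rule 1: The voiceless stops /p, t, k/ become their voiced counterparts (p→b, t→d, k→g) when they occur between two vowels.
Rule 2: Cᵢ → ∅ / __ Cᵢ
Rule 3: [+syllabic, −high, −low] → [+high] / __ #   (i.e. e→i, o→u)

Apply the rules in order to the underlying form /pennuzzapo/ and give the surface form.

Rule 1 (intervocalic voicing): /p/ is a voiceless stop between vowels /a/ and /o/, so it voices to [b]. /pennuzzapo/ → pennuzzabo.
Rule 2 (degemination): /nn/ is a geminate; the first /n/ deletes. /zz/ is a geminate; the first /z/ deletes. /pennuzzabo/ → penuzabo.
Rule 3 (final vowel raising): /o/ is a mid vowel in word-final position, so it raises to [u]. /penuzabo/ → penuzabu.

penuzabu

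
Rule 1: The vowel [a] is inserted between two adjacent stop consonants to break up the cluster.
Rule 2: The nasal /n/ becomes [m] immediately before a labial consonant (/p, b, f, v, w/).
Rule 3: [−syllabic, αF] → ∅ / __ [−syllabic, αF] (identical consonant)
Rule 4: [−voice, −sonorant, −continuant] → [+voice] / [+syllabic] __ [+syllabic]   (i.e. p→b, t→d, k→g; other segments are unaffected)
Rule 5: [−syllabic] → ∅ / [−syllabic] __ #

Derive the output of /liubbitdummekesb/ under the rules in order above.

Rule 1 (stop-cluster a-epenthesis): /b/ and /b/ form a stop–stop cluster, so [a] is inserted between them. /t/ and /d/ form a stop–stop cluster, so [a] is inserted between them. /liubbitdummekesb/ → liubabitadummekesb.
Rule 2 (nasal place assimilation): no segment meets the environment; /liubabitadummekesb/ is unchanged.
Rule 3 (degemination): /mm/ is a geminate; the first /m/ deletes. /liubabitadummekesb/ → liubabitadumekesb.
Rule 4 (intervocalic voicing): /t/ is a voiceless stop between vowels /i/ and /a/, so it voices to [d]. /k/ is a voiceless stop between vowels /e/ and /e/, so it voices to [g]. /liubabitadumekesb/ → liubabidadumegesb.
Rule 5 (final cluster simplification): /b/ is the second consonant of a word-final cluster /sb/, so it deletes. /liubabidadumegesb/ → liubabidadumeges.

liubabidadumeges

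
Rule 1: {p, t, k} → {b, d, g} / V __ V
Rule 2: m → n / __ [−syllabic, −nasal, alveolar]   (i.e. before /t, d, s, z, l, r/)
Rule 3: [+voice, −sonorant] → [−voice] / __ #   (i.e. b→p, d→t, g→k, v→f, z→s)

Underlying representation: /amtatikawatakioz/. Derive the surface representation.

antadigawadagios

Rule 1 (intervocalic voicing): /t/ is a voiceless stop between vowels /a/ and /i/, so it voices to [d]. /k/ is a voiceless stop between vowels /i/ and /a/, so it voices to [g]. /t/ is a voiceless stop between vowels /a/ and /a/, so it voices to [d]. /k/ is a voiceless stop between vowels /a/ and /i/, so it voices to [g]. /amtatikawatakioz/ → amtadigawadagioz.
Rule 2 (nasal place assimilation): /m/ precedes the alveolar consonant /t/, so it assimilates in place to [n]. /amtadigawadagioz/ → antadigawadagioz.
Rule 3 (final devoicing): /z/ is a voiced obstruent in word-final position, so it devoices to [s]. /antadigawadagioz/ → antadigawadagios.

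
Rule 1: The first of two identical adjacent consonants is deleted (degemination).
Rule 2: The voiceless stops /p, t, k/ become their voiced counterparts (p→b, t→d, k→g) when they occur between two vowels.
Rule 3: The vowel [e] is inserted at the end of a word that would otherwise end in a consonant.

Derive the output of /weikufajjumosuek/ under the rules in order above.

weigufajumosueke

Rule 1 (degemination): /jj/ is a geminate; the first /j/ deletes. /weikufajjumosuek/ → weikufajumosuek.
Rule 2 (intervocalic voicing): /k/ is a voiceless stop between vowels /i/ and /u/, so it voices to [g]. /weikufajumosuek/ → weigufajumosuek.
Rule 3 (final e-epenthesis): the form ends in the consonant /k/, so [e] is inserted word-finally. /weigufajumosuek/ → weigufajumosueke.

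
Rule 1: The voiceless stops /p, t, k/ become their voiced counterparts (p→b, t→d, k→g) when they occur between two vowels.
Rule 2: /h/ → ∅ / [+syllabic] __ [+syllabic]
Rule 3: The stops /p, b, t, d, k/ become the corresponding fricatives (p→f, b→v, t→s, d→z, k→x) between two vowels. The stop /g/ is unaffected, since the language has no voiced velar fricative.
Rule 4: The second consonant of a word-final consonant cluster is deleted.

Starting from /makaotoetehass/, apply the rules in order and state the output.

Rule 1 (intervocalic voicing): /k/ is a voiceless stop between vowels /a/ and /a/, so it voices to [g]. /t/ is a voiceless stop between vowels /o/ and /o/, so it voices to [d]. /t/ is a voiceless stop between vowels /e/ and /e/, so it voices to [d]. /makaotoetehass/ → magaodoedehass.
Rule 2 (intervocalic h-deletion): /h/ occurs between vowels /e/ and /a/, so it deletes. /magaodoedehass/ → magaodoedeass.
Rule 3 (intervocalic spirantization): /d/ is a stop between vowels /o/ and /o/, so it spirantizes to the fricative [z]. /d/ is a stop between vowels /e/ and /e/, so it spirantizes to the fricative [z]. /magaodoedeass/ → magaozoezeass.
Rule 4 (final cluster simplification): /s/ is the second consonant of a word-final cluster /ss/, so it deletes. /magaozoezeass/ → magaozoezeas.

magaozoezeas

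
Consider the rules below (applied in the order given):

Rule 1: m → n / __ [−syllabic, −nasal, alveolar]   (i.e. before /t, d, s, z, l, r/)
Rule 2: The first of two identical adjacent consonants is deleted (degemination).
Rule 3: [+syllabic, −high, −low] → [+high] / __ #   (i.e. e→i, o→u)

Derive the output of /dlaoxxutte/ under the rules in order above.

dlaoxuti

Rule 1 (nasal place assimilation): no segment meets the environment; /dlaoxxutte/ is unchanged.
Rule 2 (degemination): /xx/ is a geminate; the first /x/ deletes. /tt/ is a geminate; the first /t/ deletes. /dlaoxxutte/ → dlaoxute.
Rule 3 (final vowel raising): /e/ is a mid vowel in word-final position, so it raises to [i]. /dlaoxute/ → dlaoxuti.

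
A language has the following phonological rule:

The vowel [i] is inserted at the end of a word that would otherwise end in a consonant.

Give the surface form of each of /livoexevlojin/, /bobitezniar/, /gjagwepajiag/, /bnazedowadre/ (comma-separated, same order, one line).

livoexevlojini, bobitezniari, gjagwepajiagi, bnazedowadre

/livoexevlojin/: the form ends in the consonant /n/, so [i] is inserted word-finally. → [livoexevlojini].
/bobitezniar/: the form ends in the consonant /r/, so [i] is inserted word-finally. → [bobitezniari].
/gjagwepajiag/: the form ends in the consonant /g/, so [i] is inserted word-finally. → [gjagwepajiagi].
/bnazedowadre/: the rule's environment is not met; surfaces unchanged as [bnazedowadre].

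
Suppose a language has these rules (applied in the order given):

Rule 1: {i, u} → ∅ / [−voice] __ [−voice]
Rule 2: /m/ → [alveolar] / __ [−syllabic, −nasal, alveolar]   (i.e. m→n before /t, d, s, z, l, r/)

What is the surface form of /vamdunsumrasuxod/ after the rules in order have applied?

vandunsunrasxod

Rule 1 (high vowel syncope): /u/ is a high vowel flanked by voiceless consonants /s/ and /x/, so it deletes. /vamdunsumrasuxod/ → vamdunsumrasxod.
Rule 2 (nasal place assimilation): /m/ precedes the alveolar consonant /d/, so it assimilates in place to [n]. /m/ precedes the alveolar consonant /r/, so it assimilates in place to [n]. /vamdunsumrasxod/ → vandunsunrasxod.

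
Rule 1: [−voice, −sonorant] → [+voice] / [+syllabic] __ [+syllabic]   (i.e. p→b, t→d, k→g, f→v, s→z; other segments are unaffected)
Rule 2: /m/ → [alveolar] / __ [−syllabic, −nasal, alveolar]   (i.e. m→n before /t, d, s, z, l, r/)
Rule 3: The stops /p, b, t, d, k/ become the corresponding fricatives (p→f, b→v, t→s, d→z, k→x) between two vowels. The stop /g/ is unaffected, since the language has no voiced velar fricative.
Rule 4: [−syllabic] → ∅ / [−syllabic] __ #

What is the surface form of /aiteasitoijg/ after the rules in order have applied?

aizeazizoij

Rule 1 (intervocalic voicing): /t/ is a voiceless obstruent between vowels /i/ and /e/, so it voices to [d]. /s/ is a voiceless obstruent between vowels /a/ and /i/, so it voices to [z]. /t/ is a voiceless obstruent between vowels /i/ and /o/, so it voices to [d]. /aiteasitoijg/ → aideazidoijg.
Rule 2 (nasal place assimilation): no segment meets the environment; /aideazidoijg/ is unchanged.
Rule 3 (intervocalic spirantization): /d/ is a stop between vowels /i/ and /e/, so it spirantizes to the fricative [z]. /d/ is a stop between vowels /i/ and /o/, so it spirantizes to the fricative [z]. /aideazidoijg/ → aizeazizoijg.
Rule 4 (final cluster simplification): /g/ is the second consonant of a word-final cluster /jg/, so it deletes. /aizeazizoijg/ → aizeazizoij.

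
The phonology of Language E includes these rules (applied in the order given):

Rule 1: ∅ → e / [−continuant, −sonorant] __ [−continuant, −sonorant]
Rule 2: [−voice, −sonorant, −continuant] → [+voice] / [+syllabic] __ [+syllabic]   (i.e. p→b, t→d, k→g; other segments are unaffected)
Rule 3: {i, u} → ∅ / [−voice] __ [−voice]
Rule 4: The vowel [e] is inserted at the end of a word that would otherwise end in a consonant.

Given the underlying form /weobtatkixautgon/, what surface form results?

Rule 1 (stop-cluster e-epenthesis): /b/ and /t/ form a stop–stop cluster, so [e] is inserted between them. /t/ and /k/ form a stop–stop cluster, so [e] is inserted between them. /t/ and /g/ form a stop–stop cluster, so [e] is inserted between them. /weobtatkixautgon/ → weobetatekixautegon.
Rule 2 (intervocalic voicing): /t/ is a voiceless stop between vowels /e/ and /a/, so it voices to [d]. /t/ is a voiceless stop between vowels /a/ and /e/, so it voices to [d]. /k/ is a voiceless stop between vowels /e/ and /i/, so it voices to [g]. /t/ is a voiceless stop between vowels /u/ and /e/, so it voices to [d]. /weobetatekixautegon/ → weobedadegixaudegon.
Rule 3 (high vowel syncope): no segment meets the environment; /weobedadegixaudegon/ is unchanged.
Rule 4 (final e-epenthesis): the form ends in the consonant /n/, so [e] is inserted word-finally. /weobedadegixaudegon/ → weobedadegixaudegone.

weobedadegixaudegone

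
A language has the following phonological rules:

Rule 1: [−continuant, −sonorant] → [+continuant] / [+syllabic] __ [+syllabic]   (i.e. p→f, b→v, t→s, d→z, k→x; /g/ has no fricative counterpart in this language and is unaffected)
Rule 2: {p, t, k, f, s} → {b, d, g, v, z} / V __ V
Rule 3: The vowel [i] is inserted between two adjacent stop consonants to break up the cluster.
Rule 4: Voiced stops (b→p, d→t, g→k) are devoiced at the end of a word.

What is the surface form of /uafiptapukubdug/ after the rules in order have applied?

Rule 1 (intervocalic spirantization): /p/ is a stop between vowels /a/ and /u/, so it spirantizes to the fricative [f]. /k/ is a stop between vowels /u/ and /u/, so it spirantizes to the fricative [x]. /uafiptapukubdug/ → uafiptafuxubdug.
Rule 2 (intervocalic voicing): /f/ is a voiceless obstruent between vowels /a/ and /i/, so it voices to [v]. /f/ is a voiceless obstruent between vowels /a/ and /u/, so it voices to [v]. /uafiptafuxubdug/ → uaviptavuxubdug.
Rule 3 (stop-cluster i-epenthesis): /p/ and /t/ form a stop–stop cluster, so [i] is inserted between them. /b/ and /d/ form a stop–stop cluster, so [i] is inserted between them. /uaviptavuxubdug/ → uavipitavuxubidug.
Rule 4 (final devoicing): /g/ is a voiced stop in word-final position, so it devoices to [k]. /uavipitavuxubidug/ → uavipitavuxubiduk.

uavipitavuxubiduk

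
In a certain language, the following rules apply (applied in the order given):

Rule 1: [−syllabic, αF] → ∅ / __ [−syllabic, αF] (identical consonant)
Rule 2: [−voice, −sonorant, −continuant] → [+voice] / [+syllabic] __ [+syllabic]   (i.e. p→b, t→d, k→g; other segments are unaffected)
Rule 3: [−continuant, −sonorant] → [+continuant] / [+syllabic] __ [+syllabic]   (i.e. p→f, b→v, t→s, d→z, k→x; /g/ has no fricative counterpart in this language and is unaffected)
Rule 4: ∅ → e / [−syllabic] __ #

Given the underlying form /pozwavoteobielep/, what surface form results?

pozwavozeovielepe

Rule 1 (degemination): no segment meets the environment; /pozwavoteobielep/ is unchanged.
Rule 2 (intervocalic voicing): /t/ is a voiceless stop between vowels /o/ and /e/, so it voices to [d]. /pozwavoteobielep/ → pozwavodeobielep.
Rule 3 (intervocalic spirantization): /d/ is a stop between vowels /o/ and /e/, so it spirantizes to the fricative [z]. /b/ is a stop between vowels /o/ and /i/, so it spirantizes to the fricative [v]. /pozwavodeobielep/ → pozwavozeovielep.
Rule 4 (final e-epenthesis): the form ends in the consonant /p/, so [e] is inserted word-finally. /pozwavozeovielep/ → pozwavozeovielepe.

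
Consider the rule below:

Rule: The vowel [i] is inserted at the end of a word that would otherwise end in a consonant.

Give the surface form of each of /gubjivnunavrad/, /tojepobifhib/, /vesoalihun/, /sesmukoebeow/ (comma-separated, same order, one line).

gubjivnunavradi, tojepobifhibi, vesoalihuni, sesmukoebeowi

/gubjivnunavrad/: the form ends in the consonant /d/, so [i] is inserted word-finally. → [gubjivnunavradi].
/tojepobifhib/: the form ends in the consonant /b/, so [i] is inserted word-finally. → [tojepobifhibi].
/vesoalihun/: the form ends in the consonant /n/, so [i] is inserted word-finally. → [vesoalihuni].
/sesmukoebeow/: the form ends in the consonant /w/, so [i] is inserted word-finally. → [sesmukoebeowi].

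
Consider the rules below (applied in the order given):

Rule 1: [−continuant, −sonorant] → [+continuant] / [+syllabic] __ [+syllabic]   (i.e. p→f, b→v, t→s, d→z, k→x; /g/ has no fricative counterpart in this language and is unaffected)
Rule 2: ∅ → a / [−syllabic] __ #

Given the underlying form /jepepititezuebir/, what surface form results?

Rule 1 (intervocalic spirantization): /p/ is a stop between vowels /e/ and /e/, so it spirantizes to the fricative [f]. /p/ is a stop between vowels /e/ and /i/, so it spirantizes to the fricative [f]. /t/ is a stop between vowels /i/ and /i/, so it spirantizes to the fricative [s]. /t/ is a stop between vowels /i/ and /e/, so it spirantizes to the fricative [s]. /b/ is a stop between vowels /e/ and /i/, so it spirantizes to the fricative [v]. /jepepititezuebir/ → jefefisisezuevir.
Rule 2 (final a-epenthesis): the form ends in the consonant /r/, so [a] is inserted word-finally. /jefefisisezuevir/ → jefefisisezuevira.

jefefisisezuevira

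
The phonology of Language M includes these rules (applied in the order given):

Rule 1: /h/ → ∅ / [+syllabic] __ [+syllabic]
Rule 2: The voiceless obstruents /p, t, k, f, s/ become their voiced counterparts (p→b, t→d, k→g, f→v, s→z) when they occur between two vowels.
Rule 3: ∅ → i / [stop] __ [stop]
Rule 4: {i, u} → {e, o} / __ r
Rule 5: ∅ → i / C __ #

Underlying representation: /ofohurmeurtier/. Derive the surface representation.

ovoormeortieri

Rule 1 (intervocalic h-deletion): /h/ occurs between vowels /o/ and /u/, so it deletes. /ofohurmeurtier/ → ofourmeurtier.
Rule 2 (intervocalic voicing): /f/ is a voiceless obstruent between vowels /o/ and /o/, so it voices to [v]. /ofourmeurtier/ → ovourmeurtier.
Rule 3 (stop-cluster i-epenthesis): no segment meets the environment; /ovourmeurtier/ is unchanged.
Rule 4 (pre-rhotic lowering): /u/ is a high vowel immediately before /r/, so it lowers to [o]. /u/ is a high vowel immediately before /r/, so it lowers to [o]. /ovourmeurtier/ → ovoormeortier.
Rule 5 (final i-epenthesis): the form ends in the consonant /r/, so [i] is inserted word-finally. /ovoormeortier/ → ovoormeortieri.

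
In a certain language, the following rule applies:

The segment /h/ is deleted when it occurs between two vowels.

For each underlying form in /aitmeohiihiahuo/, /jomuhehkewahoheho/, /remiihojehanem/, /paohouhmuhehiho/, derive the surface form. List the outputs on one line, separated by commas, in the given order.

/aitmeohiihiahuo/: /h/ occurs between vowels /o/ and /i/, so it deletes. /h/ occurs between vowels /i/ and /i/, so it deletes. /h/ occurs between vowels /a/ and /u/, so it deletes. → [aitmeoiiiauo].
/jomuhehkewahoheho/: /h/ occurs between vowels /u/ and /e/, so it deletes. /h/ occurs between vowels /a/ and /o/, so it deletes. /h/ occurs between vowels /o/ and /e/, so it deletes. /h/ occurs between vowels /e/ and /o/, so it deletes. → [jomuehkewaoeo].
/remiihojehanem/: /h/ occurs between vowels /i/ and /o/, so it deletes. /h/ occurs between vowels /e/ and /a/, so it deletes. → [remiiojeanem].
/paohouhmuhehiho/: /h/ occurs between vowels /o/ and /o/, so it deletes. /h/ occurs between vowels /u/ and /e/, so it deletes. /h/ occurs between vowels /e/ and /i/, so it deletes. /h/ occurs between vowels /i/ and /o/, so it deletes. → [paoouhmueio].

aitmeoiiiauo, jomuehkewaoeo, remiiojeanem, paoouhmueio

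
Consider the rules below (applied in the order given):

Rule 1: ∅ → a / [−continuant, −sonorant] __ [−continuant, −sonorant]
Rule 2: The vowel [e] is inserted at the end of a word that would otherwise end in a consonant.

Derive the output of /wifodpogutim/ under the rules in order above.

Rule 1 (stop-cluster a-epenthesis): /d/ and /p/ form a stop–stop cluster, so [a] is inserted between them. /wifodpogutim/ → wifodapogutim.
Rule 2 (final e-epenthesis): the form ends in the consonant /m/, so [e] is inserted word-finally. /wifodapogutim/ → wifodapogutime.

wifodapogutime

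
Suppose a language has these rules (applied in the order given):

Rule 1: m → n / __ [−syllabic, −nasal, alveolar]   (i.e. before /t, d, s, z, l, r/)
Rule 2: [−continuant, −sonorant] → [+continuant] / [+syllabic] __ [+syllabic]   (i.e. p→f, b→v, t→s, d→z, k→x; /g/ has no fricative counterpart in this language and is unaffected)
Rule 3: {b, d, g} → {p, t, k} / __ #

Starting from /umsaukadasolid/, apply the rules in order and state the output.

unsauxazasolit

Rule 1 (nasal place assimilation): /m/ precedes the alveolar consonant /s/, so it assimilates in place to [n]. /umsaukadasolid/ → unsaukadasolid.
Rule 2 (intervocalic spirantization): /k/ is a stop between vowels /u/ and /a/, so it spirantizes to the fricative [x]. /d/ is a stop between vowels /a/ and /a/, so it spirantizes to the fricative [z]. /unsaukadasolid/ → unsauxazasolid.
Rule 3 (final devoicing): /d/ is a voiced stop in word-final position, so it devoices to [t]. /unsauxazasolid/ → unsauxazasolit.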